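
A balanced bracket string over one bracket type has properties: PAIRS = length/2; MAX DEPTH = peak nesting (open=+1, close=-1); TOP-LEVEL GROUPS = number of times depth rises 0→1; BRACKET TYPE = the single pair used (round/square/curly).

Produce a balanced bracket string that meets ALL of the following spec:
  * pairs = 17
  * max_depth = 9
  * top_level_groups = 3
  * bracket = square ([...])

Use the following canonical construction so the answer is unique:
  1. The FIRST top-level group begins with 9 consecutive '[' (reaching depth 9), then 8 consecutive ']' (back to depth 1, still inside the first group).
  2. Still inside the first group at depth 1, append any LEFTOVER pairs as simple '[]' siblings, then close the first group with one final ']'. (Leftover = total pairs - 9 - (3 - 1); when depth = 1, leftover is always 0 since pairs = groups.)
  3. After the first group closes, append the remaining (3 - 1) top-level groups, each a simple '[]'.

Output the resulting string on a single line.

Spec: pairs=17 depth=9 groups=3
Leftover pairs = 17 - 9 - (3-1) = 6
First group: deep chain of depth 9 + 6 sibling pairs
Remaining 2 groups: simple '[]' each

Answer: [[[[[[[[[]]]]]]]][][][][][][]][][]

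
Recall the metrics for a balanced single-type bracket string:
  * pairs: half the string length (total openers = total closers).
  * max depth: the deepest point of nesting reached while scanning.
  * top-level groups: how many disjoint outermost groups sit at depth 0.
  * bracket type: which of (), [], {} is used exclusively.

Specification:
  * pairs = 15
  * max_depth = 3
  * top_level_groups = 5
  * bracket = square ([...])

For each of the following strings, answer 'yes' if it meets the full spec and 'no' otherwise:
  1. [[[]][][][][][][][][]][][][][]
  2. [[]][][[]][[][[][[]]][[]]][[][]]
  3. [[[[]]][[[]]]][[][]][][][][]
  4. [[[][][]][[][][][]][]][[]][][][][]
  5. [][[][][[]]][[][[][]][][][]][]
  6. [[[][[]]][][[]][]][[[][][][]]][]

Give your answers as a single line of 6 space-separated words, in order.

String 1 '[[[]][][][][][][][][]][][][][]': depth seq [1 2 3 2 1 2 1 2 1 2 1 2 1 2 1 2 1 2 1 2 1 0 1 0 1 0 1 0 1 0]
  -> pairs=15 depth=3 groups=5 -> yes
String 2 '[[]][][[]][[][[][[]]][[]]][[][]]': depth seq [1 2 1 0 1 0 1 2 1 0 1 2 1 2 3 2 3 4 3 2 1 2 3 2 1 0 1 2 1 2 1 0]
  -> pairs=16 depth=4 groups=5 -> no
String 3 '[[[[]]][[[]]]][[][]][][][][]': depth seq [1 2 3 4 3 2 1 2 3 4 3 2 1 0 1 2 1 2 1 0 1 0 1 0 1 0 1 0]
  -> pairs=14 depth=4 groups=6 -> no
String 4 '[[[][][]][[][][][]][]][[]][][][][]': depth seq [1 2 3 2 3 2 3 2 1 2 3 2 3 2 3 2 3 2 1 2 1 0 1 2 1 0 1 0 1 0 1 0 1 0]
  -> pairs=17 depth=3 groups=6 -> no
String 5 '[][[][][[]]][[][[][]][][][]][]': depth seq [1 0 1 2 1 2 1 2 3 2 1 0 1 2 1 2 3 2 3 2 1 2 1 2 1 2 1 0 1 0]
  -> pairs=15 depth=3 groups=4 -> no
String 6 '[[[][[]]][][[]][]][[[][][][]]][]': depth seq [1 2 3 2 3 4 3 2 1 2 1 2 3 2 1 2 1 0 1 2 3 2 3 2 3 2 3 2 1 0 1 0]
  -> pairs=16 depth=4 groups=3 -> no

Answer: yes no no no no no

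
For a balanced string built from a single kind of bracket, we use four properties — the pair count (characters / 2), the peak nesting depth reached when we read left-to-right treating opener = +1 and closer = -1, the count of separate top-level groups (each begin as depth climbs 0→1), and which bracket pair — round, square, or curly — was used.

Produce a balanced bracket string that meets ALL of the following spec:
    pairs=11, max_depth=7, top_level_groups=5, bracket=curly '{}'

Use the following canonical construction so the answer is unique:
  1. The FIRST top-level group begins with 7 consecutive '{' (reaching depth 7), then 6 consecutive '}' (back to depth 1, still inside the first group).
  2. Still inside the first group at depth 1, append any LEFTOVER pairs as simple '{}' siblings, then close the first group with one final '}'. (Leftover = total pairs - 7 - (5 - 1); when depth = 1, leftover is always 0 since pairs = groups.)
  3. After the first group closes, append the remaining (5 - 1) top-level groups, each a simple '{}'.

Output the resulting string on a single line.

Spec: pairs=11 depth=7 groups=5
Leftover pairs = 11 - 7 - (5-1) = 0
First group: deep chain of depth 7 + 0 sibling pairs
Remaining 4 groups: simple '{}' each

Answer: {{{{{{{}}}}}}}{}{}{}{}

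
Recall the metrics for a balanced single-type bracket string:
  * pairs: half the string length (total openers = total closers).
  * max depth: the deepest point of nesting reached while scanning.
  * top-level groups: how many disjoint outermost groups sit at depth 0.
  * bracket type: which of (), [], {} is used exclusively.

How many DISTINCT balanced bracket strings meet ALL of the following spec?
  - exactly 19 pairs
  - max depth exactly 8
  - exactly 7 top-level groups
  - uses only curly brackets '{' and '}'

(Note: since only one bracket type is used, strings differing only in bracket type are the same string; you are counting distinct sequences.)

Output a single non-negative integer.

Answer: 504252

Derivation:
Spec: pairs=19 depth=8 groups=7
Count(depth <= 8) = 31727885
Count(depth <= 7) = 31223633
Count(depth == 8) = 31727885 - 31223633 = 504252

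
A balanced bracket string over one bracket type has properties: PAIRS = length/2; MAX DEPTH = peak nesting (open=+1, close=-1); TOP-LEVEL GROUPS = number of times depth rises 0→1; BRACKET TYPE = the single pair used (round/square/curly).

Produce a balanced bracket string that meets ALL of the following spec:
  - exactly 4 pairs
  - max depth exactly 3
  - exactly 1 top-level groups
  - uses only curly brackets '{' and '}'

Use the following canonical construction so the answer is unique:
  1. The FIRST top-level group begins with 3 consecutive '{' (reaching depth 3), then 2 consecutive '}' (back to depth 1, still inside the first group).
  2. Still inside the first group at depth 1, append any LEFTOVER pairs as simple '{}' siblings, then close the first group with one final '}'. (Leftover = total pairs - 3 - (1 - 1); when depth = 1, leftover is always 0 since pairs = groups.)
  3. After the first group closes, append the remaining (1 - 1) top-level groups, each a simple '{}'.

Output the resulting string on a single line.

Answer: {{{}}{}}

Derivation:
Spec: pairs=4 depth=3 groups=1
Leftover pairs = 4 - 3 - (1-1) = 1
First group: deep chain of depth 3 + 1 sibling pairs
Remaining 0 groups: simple '{}' each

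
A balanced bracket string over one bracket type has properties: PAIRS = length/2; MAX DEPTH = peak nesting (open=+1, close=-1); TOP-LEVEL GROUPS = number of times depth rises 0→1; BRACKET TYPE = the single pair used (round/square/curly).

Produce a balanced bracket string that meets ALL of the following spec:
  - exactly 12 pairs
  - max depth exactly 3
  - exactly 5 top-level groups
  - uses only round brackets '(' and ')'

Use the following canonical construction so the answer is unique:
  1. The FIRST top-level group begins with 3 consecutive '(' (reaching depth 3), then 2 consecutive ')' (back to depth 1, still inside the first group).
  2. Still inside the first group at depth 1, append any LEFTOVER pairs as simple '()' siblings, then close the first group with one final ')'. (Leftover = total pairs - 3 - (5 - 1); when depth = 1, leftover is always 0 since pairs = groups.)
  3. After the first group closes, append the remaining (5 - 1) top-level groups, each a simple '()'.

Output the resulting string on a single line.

Answer: ((())()()()()())()()()()

Derivation:
Spec: pairs=12 depth=3 groups=5
Leftover pairs = 12 - 3 - (5-1) = 5
First group: deep chain of depth 3 + 5 sibling pairs
Remaining 4 groups: simple '()' each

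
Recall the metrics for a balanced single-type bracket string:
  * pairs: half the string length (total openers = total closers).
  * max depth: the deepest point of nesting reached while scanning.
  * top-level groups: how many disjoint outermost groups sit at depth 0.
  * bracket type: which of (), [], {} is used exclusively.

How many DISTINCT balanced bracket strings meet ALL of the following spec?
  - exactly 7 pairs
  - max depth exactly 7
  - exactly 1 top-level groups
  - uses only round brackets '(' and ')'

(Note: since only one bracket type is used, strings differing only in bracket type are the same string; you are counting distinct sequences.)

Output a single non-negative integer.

Spec: pairs=7 depth=7 groups=1
Count(depth <= 7) = 132
Count(depth <= 6) = 131
Count(depth == 7) = 132 - 131 = 1

Answer: 1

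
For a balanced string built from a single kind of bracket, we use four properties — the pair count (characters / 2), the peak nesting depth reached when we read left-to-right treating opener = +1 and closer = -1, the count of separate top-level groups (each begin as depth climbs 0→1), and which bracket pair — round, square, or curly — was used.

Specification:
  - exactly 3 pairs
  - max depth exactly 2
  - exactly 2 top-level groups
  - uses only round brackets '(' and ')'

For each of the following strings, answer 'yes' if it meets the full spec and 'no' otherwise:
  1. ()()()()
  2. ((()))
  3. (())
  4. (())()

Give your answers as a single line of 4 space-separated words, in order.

Answer: no no no yes

Derivation:
String 1 '()()()()': depth seq [1 0 1 0 1 0 1 0]
  -> pairs=4 depth=1 groups=4 -> no
String 2 '((()))': depth seq [1 2 3 2 1 0]
  -> pairs=3 depth=3 groups=1 -> no
String 3 '(())': depth seq [1 2 1 0]
  -> pairs=2 depth=2 groups=1 -> no
String 4 '(())()': depth seq [1 2 1 0 1 0]
  -> pairs=3 depth=2 groups=2 -> yes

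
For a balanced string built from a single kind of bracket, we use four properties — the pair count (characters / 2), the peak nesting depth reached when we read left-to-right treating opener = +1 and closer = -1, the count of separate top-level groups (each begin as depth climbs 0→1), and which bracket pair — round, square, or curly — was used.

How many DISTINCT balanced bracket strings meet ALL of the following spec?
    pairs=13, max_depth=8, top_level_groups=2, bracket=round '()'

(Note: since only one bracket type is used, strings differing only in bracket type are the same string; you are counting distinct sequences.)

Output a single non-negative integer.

Spec: pairs=13 depth=8 groups=2
Count(depth <= 8) = 205436
Count(depth <= 7) = 196880
Count(depth == 8) = 205436 - 196880 = 8556

Answer: 8556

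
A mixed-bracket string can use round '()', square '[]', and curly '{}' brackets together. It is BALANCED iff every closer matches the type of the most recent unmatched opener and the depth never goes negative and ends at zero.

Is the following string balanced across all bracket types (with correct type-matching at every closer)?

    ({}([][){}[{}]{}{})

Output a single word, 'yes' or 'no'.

pos 0: push '('; stack = (
pos 1: push '{'; stack = ({
pos 2: '}' matches '{'; pop; stack = (
pos 3: push '('; stack = ((
pos 4: push '['; stack = (([
pos 5: ']' matches '['; pop; stack = ((
pos 6: push '['; stack = (([
pos 7: saw closer ')' but top of stack is '[' (expected ']') → INVALID
Verdict: type mismatch at position 7: ')' closes '[' → no

Answer: no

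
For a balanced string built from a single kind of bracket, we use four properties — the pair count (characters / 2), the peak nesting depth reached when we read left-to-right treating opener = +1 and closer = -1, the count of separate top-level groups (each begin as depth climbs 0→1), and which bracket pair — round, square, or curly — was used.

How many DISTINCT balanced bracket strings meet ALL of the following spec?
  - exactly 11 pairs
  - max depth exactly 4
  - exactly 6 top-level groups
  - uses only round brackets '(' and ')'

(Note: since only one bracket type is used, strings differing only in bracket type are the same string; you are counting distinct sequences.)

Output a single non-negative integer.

Spec: pairs=11 depth=4 groups=6
Count(depth <= 4) = 1560
Count(depth <= 3) = 1182
Count(depth == 4) = 1560 - 1182 = 378

Answer: 378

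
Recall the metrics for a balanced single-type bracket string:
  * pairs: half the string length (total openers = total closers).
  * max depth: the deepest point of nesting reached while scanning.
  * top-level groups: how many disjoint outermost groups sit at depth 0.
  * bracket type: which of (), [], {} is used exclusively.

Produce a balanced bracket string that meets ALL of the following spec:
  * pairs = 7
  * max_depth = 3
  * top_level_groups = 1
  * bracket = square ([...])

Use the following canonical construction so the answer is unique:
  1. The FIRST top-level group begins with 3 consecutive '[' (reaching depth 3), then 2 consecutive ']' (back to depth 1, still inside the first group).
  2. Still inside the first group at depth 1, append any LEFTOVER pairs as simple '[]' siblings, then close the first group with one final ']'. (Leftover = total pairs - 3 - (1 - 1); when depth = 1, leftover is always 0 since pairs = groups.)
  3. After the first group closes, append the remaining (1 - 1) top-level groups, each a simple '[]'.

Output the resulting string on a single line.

Answer: [[[]][][][][]]

Derivation:
Spec: pairs=7 depth=3 groups=1
Leftover pairs = 7 - 3 - (1-1) = 4
First group: deep chain of depth 3 + 4 sibling pairs
Remaining 0 groups: simple '[]' each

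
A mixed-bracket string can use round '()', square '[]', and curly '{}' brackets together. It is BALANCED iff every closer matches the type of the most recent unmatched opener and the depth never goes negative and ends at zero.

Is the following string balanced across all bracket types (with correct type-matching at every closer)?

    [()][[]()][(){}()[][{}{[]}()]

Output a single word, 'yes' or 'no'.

pos 0: push '['; stack = [
pos 1: push '('; stack = [(
pos 2: ')' matches '('; pop; stack = [
pos 3: ']' matches '['; pop; stack = (empty)
pos 4: push '['; stack = [
pos 5: push '['; stack = [[
pos 6: ']' matches '['; pop; stack = [
pos 7: push '('; stack = [(
pos 8: ')' matches '('; pop; stack = [
pos 9: ']' matches '['; pop; stack = (empty)
pos 10: push '['; stack = [
pos 11: push '('; stack = [(
pos 12: ')' matches '('; pop; stack = [
pos 13: push '{'; stack = [{
pos 14: '}' matches '{'; pop; stack = [
pos 15: push '('; stack = [(
pos 16: ')' matches '('; pop; stack = [
pos 17: push '['; stack = [[
pos 18: ']' matches '['; pop; stack = [
pos 19: push '['; stack = [[
pos 20: push '{'; stack = [[{
pos 21: '}' matches '{'; pop; stack = [[
pos 22: push '{'; stack = [[{
pos 23: push '['; stack = [[{[
pos 24: ']' matches '['; pop; stack = [[{
pos 25: '}' matches '{'; pop; stack = [[
pos 26: push '('; stack = [[(
pos 27: ')' matches '('; pop; stack = [[
pos 28: ']' matches '['; pop; stack = [
end: stack still non-empty ([) → INVALID
Verdict: unclosed openers at end: [ → no

Answer: no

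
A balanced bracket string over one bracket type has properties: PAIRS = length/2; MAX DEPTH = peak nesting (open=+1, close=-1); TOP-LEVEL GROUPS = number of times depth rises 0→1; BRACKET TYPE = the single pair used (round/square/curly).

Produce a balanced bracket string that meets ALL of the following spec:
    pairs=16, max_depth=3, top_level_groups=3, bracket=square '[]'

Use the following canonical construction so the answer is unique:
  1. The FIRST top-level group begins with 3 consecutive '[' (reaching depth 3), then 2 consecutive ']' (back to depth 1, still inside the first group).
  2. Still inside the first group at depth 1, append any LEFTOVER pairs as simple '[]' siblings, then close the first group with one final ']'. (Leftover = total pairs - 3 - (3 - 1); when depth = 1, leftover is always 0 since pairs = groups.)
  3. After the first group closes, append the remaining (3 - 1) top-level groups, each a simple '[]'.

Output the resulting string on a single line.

Answer: [[[]][][][][][][][][][][][]][][]

Derivation:
Spec: pairs=16 depth=3 groups=3
Leftover pairs = 16 - 3 - (3-1) = 11
First group: deep chain of depth 3 + 11 sibling pairs
Remaining 2 groups: simple '[]' each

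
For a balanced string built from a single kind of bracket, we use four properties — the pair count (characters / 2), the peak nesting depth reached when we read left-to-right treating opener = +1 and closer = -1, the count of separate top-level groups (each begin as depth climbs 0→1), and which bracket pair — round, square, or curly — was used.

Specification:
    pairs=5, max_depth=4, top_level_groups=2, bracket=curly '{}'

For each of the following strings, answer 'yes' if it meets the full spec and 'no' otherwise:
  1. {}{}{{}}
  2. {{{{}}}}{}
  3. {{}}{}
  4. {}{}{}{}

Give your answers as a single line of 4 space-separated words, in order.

Answer: no yes no no

Derivation:
String 1 '{}{}{{}}': depth seq [1 0 1 0 1 2 1 0]
  -> pairs=4 depth=2 groups=3 -> no
String 2 '{{{{}}}}{}': depth seq [1 2 3 4 3 2 1 0 1 0]
  -> pairs=5 depth=4 groups=2 -> yes
String 3 '{{}}{}': depth seq [1 2 1 0 1 0]
  -> pairs=3 depth=2 groups=2 -> no
String 4 '{}{}{}{}': depth seq [1 0 1 0 1 0 1 0]
  -> pairs=4 depth=1 groups=4 -> no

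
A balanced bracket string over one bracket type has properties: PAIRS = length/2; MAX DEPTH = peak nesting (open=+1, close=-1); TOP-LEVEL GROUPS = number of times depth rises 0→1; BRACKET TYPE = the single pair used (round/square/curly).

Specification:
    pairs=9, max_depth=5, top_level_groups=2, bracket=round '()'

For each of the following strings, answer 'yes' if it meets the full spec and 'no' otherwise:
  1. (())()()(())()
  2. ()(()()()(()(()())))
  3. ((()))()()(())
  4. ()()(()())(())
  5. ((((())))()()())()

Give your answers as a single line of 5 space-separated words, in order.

String 1 '(())()()(())()': depth seq [1 2 1 0 1 0 1 0 1 2 1 0 1 0]
  -> pairs=7 depth=2 groups=5 -> no
String 2 '()(()()()(()(()())))': depth seq [1 0 1 2 1 2 1 2 1 2 3 2 3 4 3 4 3 2 1 0]
  -> pairs=10 depth=4 groups=2 -> no
String 3 '((()))()()(())': depth seq [1 2 3 2 1 0 1 0 1 0 1 2 1 0]
  -> pairs=7 depth=3 groups=4 -> no
String 4 '()()(()())(())': depth seq [1 0 1 0 1 2 1 2 1 0 1 2 1 0]
  -> pairs=7 depth=2 groups=4 -> no
String 5 '((((())))()()())()': depth seq [1 2 3 4 5 4 3 2 1 2 1 2 1 2 1 0 1 0]
  -> pairs=9 depth=5 groups=2 -> yes

Answer: no no no no yes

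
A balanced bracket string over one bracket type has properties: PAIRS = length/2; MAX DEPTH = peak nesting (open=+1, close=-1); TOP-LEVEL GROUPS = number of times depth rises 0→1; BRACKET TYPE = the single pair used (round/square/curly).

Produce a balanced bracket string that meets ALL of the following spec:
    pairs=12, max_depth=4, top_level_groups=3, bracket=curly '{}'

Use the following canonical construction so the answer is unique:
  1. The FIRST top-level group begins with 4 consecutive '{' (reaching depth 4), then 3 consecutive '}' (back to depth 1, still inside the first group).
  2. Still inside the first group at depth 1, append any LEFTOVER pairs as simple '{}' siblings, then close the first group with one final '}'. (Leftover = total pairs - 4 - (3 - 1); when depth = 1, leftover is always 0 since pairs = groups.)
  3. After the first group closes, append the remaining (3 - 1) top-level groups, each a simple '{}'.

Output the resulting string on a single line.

Answer: {{{{}}}{}{}{}{}{}{}}{}{}

Derivation:
Spec: pairs=12 depth=4 groups=3
Leftover pairs = 12 - 4 - (3-1) = 6
First group: deep chain of depth 4 + 6 sibling pairs
Remaining 2 groups: simple '{}' each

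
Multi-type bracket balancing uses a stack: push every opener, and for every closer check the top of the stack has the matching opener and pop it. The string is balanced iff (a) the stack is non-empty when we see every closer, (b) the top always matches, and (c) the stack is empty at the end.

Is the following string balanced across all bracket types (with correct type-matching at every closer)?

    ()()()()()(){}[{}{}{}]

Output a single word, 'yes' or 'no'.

Answer: yes

Derivation:
pos 0: push '('; stack = (
pos 1: ')' matches '('; pop; stack = (empty)
pos 2: push '('; stack = (
pos 3: ')' matches '('; pop; stack = (empty)
pos 4: push '('; stack = (
pos 5: ')' matches '('; pop; stack = (empty)
pos 6: push '('; stack = (
pos 7: ')' matches '('; pop; stack = (empty)
pos 8: push '('; stack = (
pos 9: ')' matches '('; pop; stack = (empty)
pos 10: push '('; stack = (
pos 11: ')' matches '('; pop; stack = (empty)
pos 12: push '{'; stack = {
pos 13: '}' matches '{'; pop; stack = (empty)
pos 14: push '['; stack = [
pos 15: push '{'; stack = [{
pos 16: '}' matches '{'; pop; stack = [
pos 17: push '{'; stack = [{
pos 18: '}' matches '{'; pop; stack = [
pos 19: push '{'; stack = [{
pos 20: '}' matches '{'; pop; stack = [
pos 21: ']' matches '['; pop; stack = (empty)
end: stack empty → VALID
Verdict: properly nested → yes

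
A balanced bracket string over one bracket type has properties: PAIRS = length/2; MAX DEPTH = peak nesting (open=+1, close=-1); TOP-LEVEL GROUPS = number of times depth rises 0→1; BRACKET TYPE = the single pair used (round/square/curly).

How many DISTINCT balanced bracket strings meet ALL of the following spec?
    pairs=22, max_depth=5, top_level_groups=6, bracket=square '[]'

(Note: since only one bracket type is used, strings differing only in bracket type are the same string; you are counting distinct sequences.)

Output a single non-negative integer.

Answer: 1087995030

Derivation:
Spec: pairs=22 depth=5 groups=6
Count(depth <= 5) = 1831403688
Count(depth <= 4) = 743408658
Count(depth == 5) = 1831403688 - 743408658 = 1087995030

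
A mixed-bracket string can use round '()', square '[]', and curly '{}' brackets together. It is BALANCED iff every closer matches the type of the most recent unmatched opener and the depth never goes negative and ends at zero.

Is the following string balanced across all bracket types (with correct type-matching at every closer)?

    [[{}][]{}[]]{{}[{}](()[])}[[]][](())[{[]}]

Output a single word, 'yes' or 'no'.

Answer: yes

Derivation:
pos 0: push '['; stack = [
pos 1: push '['; stack = [[
pos 2: push '{'; stack = [[{
pos 3: '}' matches '{'; pop; stack = [[
pos 4: ']' matches '['; pop; stack = [
pos 5: push '['; stack = [[
pos 6: ']' matches '['; pop; stack = [
pos 7: push '{'; stack = [{
pos 8: '}' matches '{'; pop; stack = [
pos 9: push '['; stack = [[
pos 10: ']' matches '['; pop; stack = [
pos 11: ']' matches '['; pop; stack = (empty)
pos 12: push '{'; stack = {
pos 13: push '{'; stack = {{
pos 14: '}' matches '{'; pop; stack = {
pos 15: push '['; stack = {[
pos 16: push '{'; stack = {[{
pos 17: '}' matches '{'; pop; stack = {[
pos 18: ']' matches '['; pop; stack = {
pos 19: push '('; stack = {(
pos 20: push '('; stack = {((
pos 21: ')' matches '('; pop; stack = {(
pos 22: push '['; stack = {([
pos 23: ']' matches '['; pop; stack = {(
pos 24: ')' matches '('; pop; stack = {
pos 25: '}' matches '{'; pop; stack = (empty)
pos 26: push '['; stack = [
pos 27: push '['; stack = [[
pos 28: ']' matches '['; pop; stack = [
pos 29: ']' matches '['; pop; stack = (empty)
pos 30: push '['; stack = [
pos 31: ']' matches '['; pop; stack = (empty)
pos 32: push '('; stack = (
pos 33: push '('; stack = ((
pos 34: ')' matches '('; pop; stack = (
pos 35: ')' matches '('; pop; stack = (empty)
pos 36: push '['; stack = [
pos 37: push '{'; stack = [{
pos 38: push '['; stack = [{[
pos 39: ']' matches '['; pop; stack = [{
pos 40: '}' matches '{'; pop; stack = [
pos 41: ']' matches '['; pop; stack = (empty)
end: stack empty → VALID
Verdict: properly nested → yes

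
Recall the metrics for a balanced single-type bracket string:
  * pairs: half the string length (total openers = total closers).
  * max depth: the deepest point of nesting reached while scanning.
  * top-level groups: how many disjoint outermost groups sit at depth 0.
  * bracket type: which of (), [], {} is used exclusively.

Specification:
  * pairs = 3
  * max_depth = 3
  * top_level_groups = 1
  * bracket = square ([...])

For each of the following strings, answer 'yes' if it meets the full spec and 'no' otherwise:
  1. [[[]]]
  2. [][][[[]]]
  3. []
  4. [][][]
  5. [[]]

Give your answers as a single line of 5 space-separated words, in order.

Answer: yes no no no no

Derivation:
String 1 '[[[]]]': depth seq [1 2 3 2 1 0]
  -> pairs=3 depth=3 groups=1 -> yes
String 2 '[][][[[]]]': depth seq [1 0 1 0 1 2 3 2 1 0]
  -> pairs=5 depth=3 groups=3 -> no
String 3 '[]': depth seq [1 0]
  -> pairs=1 depth=1 groups=1 -> no
String 4 '[][][]': depth seq [1 0 1 0 1 0]
  -> pairs=3 depth=1 groups=3 -> no
String 5 '[[]]': depth seq [1 2 1 0]
  -> pairs=2 depth=2 groups=1 -> no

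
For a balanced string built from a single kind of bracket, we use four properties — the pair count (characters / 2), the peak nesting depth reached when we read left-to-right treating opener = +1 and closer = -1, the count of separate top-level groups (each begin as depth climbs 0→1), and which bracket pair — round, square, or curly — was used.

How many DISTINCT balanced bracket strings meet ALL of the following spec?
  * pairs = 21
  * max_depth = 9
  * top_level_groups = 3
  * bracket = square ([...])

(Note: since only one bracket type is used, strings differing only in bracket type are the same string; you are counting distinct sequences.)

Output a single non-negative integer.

Answer: 353365503

Derivation:
Spec: pairs=21 depth=9 groups=3
Count(depth <= 9) = 4563382497
Count(depth <= 8) = 4210016994
Count(depth == 9) = 4563382497 - 4210016994 = 353365503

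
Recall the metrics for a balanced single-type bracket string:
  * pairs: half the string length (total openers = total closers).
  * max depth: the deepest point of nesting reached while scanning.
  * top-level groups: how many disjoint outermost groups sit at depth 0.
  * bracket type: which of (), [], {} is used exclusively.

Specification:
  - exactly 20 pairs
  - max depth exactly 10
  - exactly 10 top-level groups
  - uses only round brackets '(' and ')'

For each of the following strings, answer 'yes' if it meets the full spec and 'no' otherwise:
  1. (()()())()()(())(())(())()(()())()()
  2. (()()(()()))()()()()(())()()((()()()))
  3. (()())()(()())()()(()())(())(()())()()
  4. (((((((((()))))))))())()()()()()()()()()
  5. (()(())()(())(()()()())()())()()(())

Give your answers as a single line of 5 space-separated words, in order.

String 1 '(()()())()()(())(())(())()(()())()()': depth seq [1 2 1 2 1 2 1 0 1 0 1 0 1 2 1 0 1 2 1 0 1 2 1 0 1 0 1 2 1 2 1 0 1 0 1 0]
  -> pairs=18 depth=2 groups=10 -> no
String 2 '(()()(()()))()()()()(())()()((()()()))': depth seq [1 2 1 2 1 2 3 2 3 2 1 0 1 0 1 0 1 0 1 0 1 2 1 0 1 0 1 0 1 2 3 2 3 2 3 2 1 0]
  -> pairs=19 depth=3 groups=9 -> no
String 3 '(()())()(()())()()(()())(())(()())()()': depth seq [1 2 1 2 1 0 1 0 1 2 1 2 1 0 1 0 1 0 1 2 1 2 1 0 1 2 1 0 1 2 1 2 1 0 1 0 1 0]
  -> pairs=19 depth=2 groups=10 -> no
String 4 '(((((((((()))))))))())()()()()()()()()()': depth seq [1 2 3 4 5 6 7 8 9 10 9 8 7 6 5 4 3 2 1 2 1 0 1 0 1 0 1 0 1 0 1 0 1 0 1 0 1 0 1 0]
  -> pairs=20 depth=10 groups=10 -> yes
String 5 '(()(())()(())(()()()())()())()()(())': depth seq [1 2 1 2 3 2 1 2 1 2 3 2 1 2 3 2 3 2 3 2 3 2 1 2 1 2 1 0 1 0 1 0 1 2 1 0]
  -> pairs=18 depth=3 groups=4 -> no

Answer: no no no yes no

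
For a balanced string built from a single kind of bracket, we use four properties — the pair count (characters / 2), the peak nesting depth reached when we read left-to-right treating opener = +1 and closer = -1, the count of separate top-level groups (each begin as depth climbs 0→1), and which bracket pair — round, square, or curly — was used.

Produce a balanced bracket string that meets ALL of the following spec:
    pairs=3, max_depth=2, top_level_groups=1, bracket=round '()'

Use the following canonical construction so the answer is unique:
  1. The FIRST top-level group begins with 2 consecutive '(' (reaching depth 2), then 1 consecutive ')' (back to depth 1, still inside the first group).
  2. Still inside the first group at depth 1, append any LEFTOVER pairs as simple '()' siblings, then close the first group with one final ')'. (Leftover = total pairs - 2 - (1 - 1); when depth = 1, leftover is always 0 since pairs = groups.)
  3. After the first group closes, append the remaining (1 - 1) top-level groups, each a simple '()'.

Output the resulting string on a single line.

Answer: (()())

Derivation:
Spec: pairs=3 depth=2 groups=1
Leftover pairs = 3 - 2 - (1-1) = 1
First group: deep chain of depth 2 + 1 sibling pairs
Remaining 0 groups: simple '()' each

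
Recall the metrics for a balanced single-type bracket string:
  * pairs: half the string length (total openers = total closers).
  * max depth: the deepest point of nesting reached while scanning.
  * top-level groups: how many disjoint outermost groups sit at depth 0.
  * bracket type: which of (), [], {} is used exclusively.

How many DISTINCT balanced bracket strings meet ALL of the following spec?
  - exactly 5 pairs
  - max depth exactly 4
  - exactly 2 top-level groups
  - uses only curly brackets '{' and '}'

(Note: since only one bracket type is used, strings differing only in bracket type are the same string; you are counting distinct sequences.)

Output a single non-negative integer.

Answer: 2

Derivation:
Spec: pairs=5 depth=4 groups=2
Count(depth <= 4) = 14
Count(depth <= 3) = 12
Count(depth == 4) = 14 - 12 = 2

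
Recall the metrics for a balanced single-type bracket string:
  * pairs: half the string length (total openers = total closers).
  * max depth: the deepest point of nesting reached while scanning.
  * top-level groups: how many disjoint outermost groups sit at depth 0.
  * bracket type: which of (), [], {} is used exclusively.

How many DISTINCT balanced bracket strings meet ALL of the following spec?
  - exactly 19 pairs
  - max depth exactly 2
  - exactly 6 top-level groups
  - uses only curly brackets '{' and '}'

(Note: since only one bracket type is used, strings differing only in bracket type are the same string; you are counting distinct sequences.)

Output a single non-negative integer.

Answer: 8568

Derivation:
Spec: pairs=19 depth=2 groups=6
Count(depth <= 2) = 8568
Count(depth <= 1) = 0
Count(depth == 2) = 8568 - 0 = 8568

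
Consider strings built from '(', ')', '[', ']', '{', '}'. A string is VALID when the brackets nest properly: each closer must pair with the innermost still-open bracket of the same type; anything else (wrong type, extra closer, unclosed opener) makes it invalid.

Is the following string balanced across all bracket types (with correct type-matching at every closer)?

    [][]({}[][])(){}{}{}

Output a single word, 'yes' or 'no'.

pos 0: push '['; stack = [
pos 1: ']' matches '['; pop; stack = (empty)
pos 2: push '['; stack = [
pos 3: ']' matches '['; pop; stack = (empty)
pos 4: push '('; stack = (
pos 5: push '{'; stack = ({
pos 6: '}' matches '{'; pop; stack = (
pos 7: push '['; stack = ([
pos 8: ']' matches '['; pop; stack = (
pos 9: push '['; stack = ([
pos 10: ']' matches '['; pop; stack = (
pos 11: ')' matches '('; pop; stack = (empty)
pos 12: push '('; stack = (
pos 13: ')' matches '('; pop; stack = (empty)
pos 14: push '{'; stack = {
pos 15: '}' matches '{'; pop; stack = (empty)
pos 16: push '{'; stack = {
pos 17: '}' matches '{'; pop; stack = (empty)
pos 18: push '{'; stack = {
pos 19: '}' matches '{'; pop; stack = (empty)
end: stack empty → VALID
Verdict: properly nested → yes

Answer: yes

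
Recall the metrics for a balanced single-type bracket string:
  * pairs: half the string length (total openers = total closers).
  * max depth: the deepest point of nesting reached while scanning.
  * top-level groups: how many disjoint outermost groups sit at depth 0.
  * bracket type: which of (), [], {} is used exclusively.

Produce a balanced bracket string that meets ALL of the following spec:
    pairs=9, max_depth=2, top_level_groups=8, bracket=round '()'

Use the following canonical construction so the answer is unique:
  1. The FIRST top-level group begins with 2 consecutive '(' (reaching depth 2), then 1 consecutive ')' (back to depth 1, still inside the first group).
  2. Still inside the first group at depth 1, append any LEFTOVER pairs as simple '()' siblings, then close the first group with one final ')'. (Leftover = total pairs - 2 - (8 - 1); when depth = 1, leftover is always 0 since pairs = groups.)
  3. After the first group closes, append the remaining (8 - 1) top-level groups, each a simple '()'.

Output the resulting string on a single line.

Spec: pairs=9 depth=2 groups=8
Leftover pairs = 9 - 2 - (8-1) = 0
First group: deep chain of depth 2 + 0 sibling pairs
Remaining 7 groups: simple '()' each

Answer: (())()()()()()()()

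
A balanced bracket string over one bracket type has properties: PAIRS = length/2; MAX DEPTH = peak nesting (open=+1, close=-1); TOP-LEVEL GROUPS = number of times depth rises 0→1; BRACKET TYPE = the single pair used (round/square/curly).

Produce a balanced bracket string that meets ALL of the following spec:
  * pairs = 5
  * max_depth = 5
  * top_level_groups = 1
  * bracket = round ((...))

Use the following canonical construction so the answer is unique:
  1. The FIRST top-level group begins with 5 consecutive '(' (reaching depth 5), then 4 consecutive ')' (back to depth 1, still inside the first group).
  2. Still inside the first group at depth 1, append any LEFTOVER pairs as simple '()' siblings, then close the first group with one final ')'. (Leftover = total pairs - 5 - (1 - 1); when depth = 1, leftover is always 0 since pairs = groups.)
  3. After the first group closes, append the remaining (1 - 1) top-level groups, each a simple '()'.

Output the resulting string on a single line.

Answer: ((((()))))

Derivation:
Spec: pairs=5 depth=5 groups=1
Leftover pairs = 5 - 5 - (1-1) = 0
First group: deep chain of depth 5 + 0 sibling pairs
Remaining 0 groups: simple '()' each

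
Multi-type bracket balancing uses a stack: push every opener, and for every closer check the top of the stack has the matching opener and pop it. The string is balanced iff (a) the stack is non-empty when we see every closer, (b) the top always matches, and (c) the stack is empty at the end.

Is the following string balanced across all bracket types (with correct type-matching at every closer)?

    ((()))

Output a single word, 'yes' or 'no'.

pos 0: push '('; stack = (
pos 1: push '('; stack = ((
pos 2: push '('; stack = (((
pos 3: ')' matches '('; pop; stack = ((
pos 4: ')' matches '('; pop; stack = (
pos 5: ')' matches '('; pop; stack = (empty)
end: stack empty → VALID
Verdict: properly nested → yes

Answer: yes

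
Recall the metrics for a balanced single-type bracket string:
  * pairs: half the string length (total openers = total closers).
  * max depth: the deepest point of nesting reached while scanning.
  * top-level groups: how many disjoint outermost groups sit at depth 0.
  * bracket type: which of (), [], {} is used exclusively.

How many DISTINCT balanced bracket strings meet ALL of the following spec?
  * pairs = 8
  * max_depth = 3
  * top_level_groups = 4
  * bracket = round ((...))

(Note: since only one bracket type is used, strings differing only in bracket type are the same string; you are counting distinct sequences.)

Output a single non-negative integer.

Spec: pairs=8 depth=3 groups=4
Count(depth <= 3) = 129
Count(depth <= 2) = 35
Count(depth == 3) = 129 - 35 = 94

Answer: 94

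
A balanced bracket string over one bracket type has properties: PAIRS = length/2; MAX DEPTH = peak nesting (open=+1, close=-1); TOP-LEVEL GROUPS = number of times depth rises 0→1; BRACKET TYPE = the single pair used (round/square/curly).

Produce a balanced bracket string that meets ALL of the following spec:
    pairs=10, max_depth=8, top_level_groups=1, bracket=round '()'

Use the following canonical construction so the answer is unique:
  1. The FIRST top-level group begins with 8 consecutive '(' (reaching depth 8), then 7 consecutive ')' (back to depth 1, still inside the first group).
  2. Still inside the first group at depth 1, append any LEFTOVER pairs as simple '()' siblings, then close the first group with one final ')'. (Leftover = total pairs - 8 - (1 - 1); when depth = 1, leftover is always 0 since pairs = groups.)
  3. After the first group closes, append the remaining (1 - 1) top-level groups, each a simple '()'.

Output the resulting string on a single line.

Spec: pairs=10 depth=8 groups=1
Leftover pairs = 10 - 8 - (1-1) = 2
First group: deep chain of depth 8 + 2 sibling pairs
Remaining 0 groups: simple '()' each

Answer: (((((((()))))))()())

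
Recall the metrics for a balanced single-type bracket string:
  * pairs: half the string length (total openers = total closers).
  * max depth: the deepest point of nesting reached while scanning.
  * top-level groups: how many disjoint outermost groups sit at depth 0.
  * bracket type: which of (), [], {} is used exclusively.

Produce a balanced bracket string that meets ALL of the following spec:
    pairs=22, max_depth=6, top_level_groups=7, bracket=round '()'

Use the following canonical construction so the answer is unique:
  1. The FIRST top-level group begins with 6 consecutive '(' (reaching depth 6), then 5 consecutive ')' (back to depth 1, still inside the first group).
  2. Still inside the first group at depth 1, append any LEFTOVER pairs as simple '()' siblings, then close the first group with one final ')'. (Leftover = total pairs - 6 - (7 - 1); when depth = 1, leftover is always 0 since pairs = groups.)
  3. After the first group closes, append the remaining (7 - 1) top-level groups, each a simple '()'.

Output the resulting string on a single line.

Answer: (((((()))))()()()()()()()()()())()()()()()()

Derivation:
Spec: pairs=22 depth=6 groups=7
Leftover pairs = 22 - 6 - (7-1) = 10
First group: deep chain of depth 6 + 10 sibling pairs
Remaining 6 groups: simple '()' each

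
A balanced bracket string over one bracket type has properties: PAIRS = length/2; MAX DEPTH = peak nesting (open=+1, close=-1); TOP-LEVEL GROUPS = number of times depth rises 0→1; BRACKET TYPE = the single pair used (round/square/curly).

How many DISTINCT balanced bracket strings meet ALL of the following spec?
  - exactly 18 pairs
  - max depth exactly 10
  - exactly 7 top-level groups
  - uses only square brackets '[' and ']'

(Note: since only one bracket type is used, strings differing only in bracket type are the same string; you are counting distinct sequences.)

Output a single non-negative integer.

Spec: pairs=18 depth=10 groups=7
Count(depth <= 10) = 8350888
Count(depth <= 9) = 8348809
Count(depth == 10) = 8350888 - 8348809 = 2079

Answer: 2079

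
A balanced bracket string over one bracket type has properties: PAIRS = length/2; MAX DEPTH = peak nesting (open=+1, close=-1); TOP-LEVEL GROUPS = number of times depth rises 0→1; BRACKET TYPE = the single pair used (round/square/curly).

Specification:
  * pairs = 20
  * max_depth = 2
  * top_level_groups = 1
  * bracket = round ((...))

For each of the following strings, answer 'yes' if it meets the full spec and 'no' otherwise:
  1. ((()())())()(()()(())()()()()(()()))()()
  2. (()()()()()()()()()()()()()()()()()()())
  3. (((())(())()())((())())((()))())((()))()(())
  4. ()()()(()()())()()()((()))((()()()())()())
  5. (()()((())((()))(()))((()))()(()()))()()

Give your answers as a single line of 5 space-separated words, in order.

Answer: no yes no no no

Derivation:
String 1 '((()())())()(()()(())()()()()(()()))()()': depth seq [1 2 3 2 3 2 1 2 1 0 1 0 1 2 1 2 1 2 3 2 1 2 1 2 1 2 1 2 1 2 3 2 3 2 1 0 1 0 1 0]
  -> pairs=20 depth=3 groups=5 -> no
String 2 '(()()()()()()()()()()()()()()()()()()())': depth seq [1 2 1 2 1 2 1 2 1 2 1 2 1 2 1 2 1 2 1 2 1 2 1 2 1 2 1 2 1 2 1 2 1 2 1 2 1 2 1 0]
  -> pairs=20 depth=2 groups=1 -> yes
String 3 '(((())(())()())((())())((()))())((()))()(())': depth seq [1 2 3 4 3 2 3 4 3 2 3 2 3 2 1 2 3 4 3 2 3 2 1 2 3 4 3 2 1 2 1 0 1 2 3 2 1 0 1 0 1 2 1 0]
  -> pairs=22 depth=4 groups=4 -> no
String 4 '()()()(()()())()()()((()))((()()()())()())': depth seq [1 0 1 0 1 0 1 2 1 2 1 2 1 0 1 0 1 0 1 0 1 2 3 2 1 0 1 2 3 2 3 2 3 2 3 2 1 2 1 2 1 0]
  -> pairs=21 depth=3 groups=9 -> no
String 5 '(()()((())((()))(()))((()))()(()()))()()': depth seq [1 2 1 2 1 2 3 4 3 2 3 4 5 4 3 2 3 4 3 2 1 2 3 4 3 2 1 2 1 2 3 2 3 2 1 0 1 0 1 0]
  -> pairs=20 depth=5 groups=3 -> no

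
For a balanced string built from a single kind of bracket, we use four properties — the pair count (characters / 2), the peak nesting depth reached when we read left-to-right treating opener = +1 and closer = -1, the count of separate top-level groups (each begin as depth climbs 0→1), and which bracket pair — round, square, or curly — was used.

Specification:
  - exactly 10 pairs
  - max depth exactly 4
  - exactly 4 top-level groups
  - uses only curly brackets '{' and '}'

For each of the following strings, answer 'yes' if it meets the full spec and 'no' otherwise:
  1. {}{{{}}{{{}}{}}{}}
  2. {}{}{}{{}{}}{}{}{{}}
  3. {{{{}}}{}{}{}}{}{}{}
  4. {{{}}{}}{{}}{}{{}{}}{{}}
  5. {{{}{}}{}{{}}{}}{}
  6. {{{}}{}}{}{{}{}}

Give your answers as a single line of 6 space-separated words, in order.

Answer: no no yes no no no

Derivation:
String 1 '{}{{{}}{{{}}{}}{}}': depth seq [1 0 1 2 3 2 1 2 3 4 3 2 3 2 1 2 1 0]
  -> pairs=9 depth=4 groups=2 -> no
String 2 '{}{}{}{{}{}}{}{}{{}}': depth seq [1 0 1 0 1 0 1 2 1 2 1 0 1 0 1 0 1 2 1 0]
  -> pairs=10 depth=2 groups=7 -> no
String 3 '{{{{}}}{}{}{}}{}{}{}': depth seq [1 2 3 4 3 2 1 2 1 2 1 2 1 0 1 0 1 0 1 0]
  -> pairs=10 depth=4 groups=4 -> yes
String 4 '{{{}}{}}{{}}{}{{}{}}{{}}': depth seq [1 2 3 2 1 2 1 0 1 2 1 0 1 0 1 2 1 2 1 0 1 2 1 0]
  -> pairs=12 depth=3 groups=5 -> no
String 5 '{{{}{}}{}{{}}{}}{}': depth seq [1 2 3 2 3 2 1 2 1 2 3 2 1 2 1 0 1 0]
  -> pairs=9 depth=3 groups=2 -> no
String 6 '{{{}}{}}{}{{}{}}': depth seq [1 2 3 2 1 2 1 0 1 0 1 2 1 2 1 0]
  -> pairs=8 depth=3 groups=3 -> no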